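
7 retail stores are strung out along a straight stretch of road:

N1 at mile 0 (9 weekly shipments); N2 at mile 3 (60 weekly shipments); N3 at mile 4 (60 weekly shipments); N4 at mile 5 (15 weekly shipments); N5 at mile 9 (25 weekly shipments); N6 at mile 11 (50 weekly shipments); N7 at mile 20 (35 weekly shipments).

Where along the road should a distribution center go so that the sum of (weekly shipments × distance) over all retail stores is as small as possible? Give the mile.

For a sum of weighted absolute distances on a line, the optimum is the weighted median (not the mean). Total weight W = 254; half-weight = 127.
Sort by position and accumulate weight:
  mile 0 (N1, w=9) → cum 9
  mile 3 (N2, w=60) → cum 69
  mile 4 (N3, w=60) → cum 129  ≥ 127 → median here
  mile 5 (N4, w=15) → cum 144
  mile 9 (N5, w=25) → cum 169
  mile 11 (N6, w=50) → cum 219
  mile 20 (N7, w=35) → cum 254
Optimal location: mile 4.

x = 4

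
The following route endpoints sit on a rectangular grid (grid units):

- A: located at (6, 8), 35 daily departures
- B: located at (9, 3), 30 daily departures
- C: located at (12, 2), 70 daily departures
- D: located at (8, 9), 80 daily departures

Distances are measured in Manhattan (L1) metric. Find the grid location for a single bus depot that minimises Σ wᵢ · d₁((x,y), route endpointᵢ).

Manhattan distance separates: Σwᵢ(|x−xᵢ|+|y−yᵢ|) = Σwᵢ|x−xᵢ| + Σwᵢ|y−yᵢ|, so x and y are optimised independently as 1-D weighted medians.
Total weight W = 215; half = 107.5.
x-coordinate, sorted with cumulative weight:
  x=6 (A, w=35) cum 35
  x=8 (D, w=80) cum 115  ← median
  x=9 (B, w=30) cum 145
  x=12 (C, w=70) cum 215
⇒ x* = 8
y-coordinate, sorted with cumulative weight:
  y=2 (C, w=70) cum 70
  y=3 (B, w=30) cum 100
  y=8 (A, w=35) cum 135  ← median
  y=9 (D, w=80) cum 215
⇒ y* = 8

(8, 8)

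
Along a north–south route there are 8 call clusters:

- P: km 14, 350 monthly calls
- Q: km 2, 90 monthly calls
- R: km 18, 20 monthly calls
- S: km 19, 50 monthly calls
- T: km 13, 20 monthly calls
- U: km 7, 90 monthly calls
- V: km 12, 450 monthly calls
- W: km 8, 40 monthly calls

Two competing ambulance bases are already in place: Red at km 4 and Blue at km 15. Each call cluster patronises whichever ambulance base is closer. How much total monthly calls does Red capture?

220

The indifferent point is the midpoint (4+15)/2 = 9.5; call clusters left of it (closer to Red at 4) go to Red, those right go to Blue.
  Q at 2 (w=90) → Red
  U at 7 (w=90) → Red
  W at 8 (w=40) → Red
  V at 12 (w=450) → Blue
  T at 13 (w=20) → Blue
  P at 14 (w=350) → Blue
  R at 18 (w=20) → Blue
  S at 19 (w=50) → Blue
Red captures 220; Blue captures 890.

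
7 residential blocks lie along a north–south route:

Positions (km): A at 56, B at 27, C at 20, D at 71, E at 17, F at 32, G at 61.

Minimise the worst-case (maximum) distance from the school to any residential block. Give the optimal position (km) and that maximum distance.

The 1-center on a line is the midpoint of the two extreme points: leftmost at 17, rightmost at 71.
Optimal location = (17 + 71)/2 = 44; maximum distance = (71 − 17)/2 = 27.

location 44, max distance 27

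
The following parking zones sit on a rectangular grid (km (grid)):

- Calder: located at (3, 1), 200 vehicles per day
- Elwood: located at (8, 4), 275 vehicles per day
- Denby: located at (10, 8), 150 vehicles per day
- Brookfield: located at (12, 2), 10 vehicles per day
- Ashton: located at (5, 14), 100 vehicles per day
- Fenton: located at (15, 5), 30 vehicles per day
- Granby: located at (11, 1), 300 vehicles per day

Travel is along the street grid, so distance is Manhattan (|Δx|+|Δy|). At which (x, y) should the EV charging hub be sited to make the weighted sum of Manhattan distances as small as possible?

Manhattan distance separates: Σwᵢ(|x−xᵢ|+|y−yᵢ|) = Σwᵢ|x−xᵢ| + Σwᵢ|y−yᵢ|, so x and y are optimised independently as 1-D weighted medians.
Total weight W = 1065; half = 532.5.
x-coordinate, sorted with cumulative weight:
  x=3 (Calder, w=200) cum 200
  x=5 (Ashton, w=100) cum 300
  x=8 (Elwood, w=275) cum 575  ← median
  x=10 (Denby, w=150) cum 725
  x=11 (Granby, w=300) cum 1025
  x=12 (Brookfield, w=10) cum 1035
  x=15 (Fenton, w=30) cum 1065
⇒ x* = 8
y-coordinate, sorted with cumulative weight:
  y=1 (Calder, w=200) cum 200
  y=1 (Granby, w=300) cum 500
  y=2 (Brookfield, w=10) cum 510
  y=4 (Elwood, w=275) cum 785  ← median
  y=5 (Fenton, w=30) cum 815
  y=8 (Denby, w=150) cum 965
  y=14 (Ashton, w=100) cum 1065
⇒ y* = 4

(8, 4)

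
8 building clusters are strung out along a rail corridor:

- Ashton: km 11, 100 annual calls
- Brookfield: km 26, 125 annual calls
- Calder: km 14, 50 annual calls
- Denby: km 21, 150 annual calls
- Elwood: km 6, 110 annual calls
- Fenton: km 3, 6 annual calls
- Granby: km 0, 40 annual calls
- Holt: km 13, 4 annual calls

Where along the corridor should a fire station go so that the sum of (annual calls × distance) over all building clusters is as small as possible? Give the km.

For a sum of weighted absolute distances on a line, the optimum is the weighted median (not the mean). Total weight W = 585; half-weight = 292.5.
Sort by position and accumulate weight:
  km 0 (Granby, w=40) → cum 40
  km 3 (Fenton, w=6) → cum 46
  km 6 (Elwood, w=110) → cum 156
  km 11 (Ashton, w=100) → cum 256
  km 13 (Holt, w=4) → cum 260
  km 14 (Calder, w=50) → cum 310  ≥ 292.5 → median here
  km 21 (Denby, w=150) → cum 460
  km 26 (Brookfield, w=125) → cum 585
Optimal location: km 14.

x = 14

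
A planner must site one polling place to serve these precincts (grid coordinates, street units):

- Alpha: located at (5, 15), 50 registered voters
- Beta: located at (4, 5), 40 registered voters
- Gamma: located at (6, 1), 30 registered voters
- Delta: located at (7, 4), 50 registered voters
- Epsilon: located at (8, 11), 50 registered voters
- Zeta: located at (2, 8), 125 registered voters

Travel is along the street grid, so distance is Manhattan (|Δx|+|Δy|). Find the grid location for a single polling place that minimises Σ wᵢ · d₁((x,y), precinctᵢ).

(5, 8)

Manhattan distance separates: Σwᵢ(|x−xᵢ|+|y−yᵢ|) = Σwᵢ|x−xᵢ| + Σwᵢ|y−yᵢ|, so x and y are optimised independently as 1-D weighted medians.
Total weight W = 345; half = 172.5.
x-coordinate, sorted with cumulative weight:
  x=2 (Zeta, w=125) cum 125
  x=4 (Beta, w=40) cum 165
  x=5 (Alpha, w=50) cum 215  ← median
  x=6 (Gamma, w=30) cum 245
  x=7 (Delta, w=50) cum 295
  x=8 (Epsilon, w=50) cum 345
⇒ x* = 5
y-coordinate, sorted with cumulative weight:
  y=1 (Gamma, w=30) cum 30
  y=4 (Delta, w=50) cum 80
  y=5 (Beta, w=40) cum 120
  y=8 (Zeta, w=125) cum 245  ← median
  y=11 (Epsilon, w=50) cum 295
  y=15 (Alpha, w=50) cum 345
⇒ y* = 8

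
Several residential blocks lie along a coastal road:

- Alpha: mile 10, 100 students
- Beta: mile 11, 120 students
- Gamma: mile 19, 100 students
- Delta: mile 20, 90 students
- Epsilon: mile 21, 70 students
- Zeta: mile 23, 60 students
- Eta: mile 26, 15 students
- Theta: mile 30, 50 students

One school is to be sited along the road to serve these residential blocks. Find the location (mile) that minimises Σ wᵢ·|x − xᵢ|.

x = 19

For a sum of weighted absolute distances on a line, the optimum is the weighted median (not the mean). Total weight W = 605; half-weight = 302.5.
Sort by position and accumulate weight:
  mile 10 (Alpha, w=100) → cum 100
  mile 11 (Beta, w=120) → cum 220
  mile 19 (Gamma, w=100) → cum 320  ≥ 302.5 → median here
  mile 20 (Delta, w=90) → cum 410
  mile 21 (Epsilon, w=70) → cum 480
  mile 23 (Zeta, w=60) → cum 540
  mile 26 (Eta, w=15) → cum 555
  mile 30 (Theta, w=50) → cum 605
Optimal location: mile 19.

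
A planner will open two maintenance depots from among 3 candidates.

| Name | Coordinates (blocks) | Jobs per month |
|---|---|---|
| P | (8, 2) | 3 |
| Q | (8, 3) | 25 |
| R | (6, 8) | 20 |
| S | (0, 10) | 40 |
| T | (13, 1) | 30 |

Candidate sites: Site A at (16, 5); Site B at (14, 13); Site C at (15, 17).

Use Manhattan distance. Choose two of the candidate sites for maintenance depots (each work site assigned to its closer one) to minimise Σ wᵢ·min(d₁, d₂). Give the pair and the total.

{Site A, Site B}, total 1433

Evaluate every pair (each demand assigned to the nearer of the two):
  {Site A, Site B}: total = 1433
  {Site A, Site C}: total = 1593
  {Site B, Site C}: total = 1781
Best pair: {Site A, Site B} with total 1433.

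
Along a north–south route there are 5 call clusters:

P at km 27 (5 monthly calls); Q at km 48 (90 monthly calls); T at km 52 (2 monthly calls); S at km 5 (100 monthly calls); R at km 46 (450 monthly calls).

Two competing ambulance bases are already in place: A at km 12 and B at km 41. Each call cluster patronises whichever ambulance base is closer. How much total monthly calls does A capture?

100

The indifferent point is the midpoint (12+41)/2 = 26.5; call clusters left of it (closer to A at 12) go to A, those right go to B.
  S at 5 (w=100) → A
  P at 27 (w=5) → B
  R at 46 (w=450) → B
  Q at 48 (w=90) → B
  T at 52 (w=2) → B
A captures 100; B captures 547.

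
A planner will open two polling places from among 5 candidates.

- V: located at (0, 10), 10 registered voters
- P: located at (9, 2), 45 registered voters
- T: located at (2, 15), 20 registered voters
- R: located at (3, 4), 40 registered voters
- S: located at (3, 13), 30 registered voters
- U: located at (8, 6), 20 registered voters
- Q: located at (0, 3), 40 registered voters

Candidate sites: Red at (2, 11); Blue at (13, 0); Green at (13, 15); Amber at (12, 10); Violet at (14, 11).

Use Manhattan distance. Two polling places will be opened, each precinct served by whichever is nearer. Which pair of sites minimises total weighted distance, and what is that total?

{Red, Blue}, total 1410

Evaluate every pair (each demand assigned to the nearer of the two):
  {Red, Blue}: total = 1410
  {Red, Amber}: total = 1575
  {Red, Violet}: total = 1770
  {Red, Green}: total = 1860
  {Blue, Amber}: total = 2410
  {Blue, Green}: total = 2450
  {Blue, Violet}: total = 2550
  {Green, Amber}: total = 2715
  {Amber, Violet}: total = 2795
  {Green, Violet}: total = 3180
Best pair: {Red, Blue} with total 1410.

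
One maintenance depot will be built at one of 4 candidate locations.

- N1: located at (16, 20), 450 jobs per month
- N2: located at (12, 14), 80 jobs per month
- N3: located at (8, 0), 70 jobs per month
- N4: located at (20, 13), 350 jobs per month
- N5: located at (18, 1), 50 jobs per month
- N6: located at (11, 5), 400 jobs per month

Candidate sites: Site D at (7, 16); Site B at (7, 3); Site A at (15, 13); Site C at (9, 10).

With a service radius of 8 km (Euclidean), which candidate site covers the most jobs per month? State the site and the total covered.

Coverage radius r = 8 km; a point is covered iff (Δx)²+(Δy)² ≤ 8² = 64.
  Site D (7, 16): covers {N2} → 80
  Site B (7, 3): covers {N3, N6} → 470
  Site A (15, 13): covers {N1, N2, N4} → 880
  Site C (9, 10): covers {N2, N6} → 480
Maximum coverage at Site A: 880 jobs per month.

Site A, covering 880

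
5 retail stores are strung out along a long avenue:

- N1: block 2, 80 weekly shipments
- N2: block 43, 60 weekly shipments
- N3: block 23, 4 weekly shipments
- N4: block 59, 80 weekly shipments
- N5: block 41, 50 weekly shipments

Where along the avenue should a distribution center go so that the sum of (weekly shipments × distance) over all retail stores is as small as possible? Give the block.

For a sum of weighted absolute distances on a line, the optimum is the weighted median (not the mean). Total weight W = 274; half-weight = 137.
Sort by position and accumulate weight:
  block 2 (N1, w=80) → cum 80
  block 23 (N3, w=4) → cum 84
  block 41 (N5, w=50) → cum 134
  block 43 (N2, w=60) → cum 194  ≥ 137 → median here
  block 59 (N4, w=80) → cum 274
Optimal location: block 43.

x = 43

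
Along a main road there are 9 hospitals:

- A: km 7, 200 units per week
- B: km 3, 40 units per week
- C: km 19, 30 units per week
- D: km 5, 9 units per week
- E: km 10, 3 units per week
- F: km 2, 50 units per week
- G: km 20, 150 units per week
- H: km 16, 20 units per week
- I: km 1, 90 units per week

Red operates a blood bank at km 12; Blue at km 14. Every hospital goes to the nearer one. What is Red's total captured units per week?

The indifferent point is the midpoint (12+14)/2 = 13; hospitals left of it (closer to Red at 12) go to Red, those right go to Blue.
  I at 1 (w=90) → Red
  F at 2 (w=50) → Red
  B at 3 (w=40) → Red
  D at 5 (w=9) → Red
  A at 7 (w=200) → Red
  E at 10 (w=3) → Red
  H at 16 (w=20) → Blue
  C at 19 (w=30) → Blue
  G at 20 (w=150) → Blue
Red captures 392; Blue captures 200.

392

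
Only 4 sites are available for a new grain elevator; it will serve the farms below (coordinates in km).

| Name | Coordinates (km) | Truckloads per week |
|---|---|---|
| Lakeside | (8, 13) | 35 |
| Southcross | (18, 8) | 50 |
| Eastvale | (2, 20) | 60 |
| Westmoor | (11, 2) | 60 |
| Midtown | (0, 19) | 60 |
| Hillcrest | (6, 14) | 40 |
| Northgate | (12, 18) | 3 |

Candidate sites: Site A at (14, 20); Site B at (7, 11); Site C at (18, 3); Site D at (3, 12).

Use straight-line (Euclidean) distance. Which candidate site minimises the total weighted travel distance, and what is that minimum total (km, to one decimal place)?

Total weighted distance at each candidate:
  Site A (14, 20): total = 4020.7
  Site B (7, 11): total = 2647.1
  Site C (18, 3): total = 4714.6
  Site D (3, 12): total = 2840.4
Minimum is at Site B with total 2647.1 km.

Site B, total 2647.1 km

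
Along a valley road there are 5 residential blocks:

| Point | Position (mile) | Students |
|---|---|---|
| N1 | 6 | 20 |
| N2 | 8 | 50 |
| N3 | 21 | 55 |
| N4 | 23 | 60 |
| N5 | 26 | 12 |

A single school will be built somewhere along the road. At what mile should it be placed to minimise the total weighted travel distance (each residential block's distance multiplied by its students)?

x = 21

For a sum of weighted absolute distances on a line, the optimum is the weighted median (not the mean). Total weight W = 197; half-weight = 98.5.
Sort by position and accumulate weight:
  mile 6 (N1, w=20) → cum 20
  mile 8 (N2, w=50) → cum 70
  mile 21 (N3, w=55) → cum 125  ≥ 98.5 → median here
  mile 23 (N4, w=60) → cum 185
  mile 26 (N5, w=12) → cum 197
Optimal location: mile 21.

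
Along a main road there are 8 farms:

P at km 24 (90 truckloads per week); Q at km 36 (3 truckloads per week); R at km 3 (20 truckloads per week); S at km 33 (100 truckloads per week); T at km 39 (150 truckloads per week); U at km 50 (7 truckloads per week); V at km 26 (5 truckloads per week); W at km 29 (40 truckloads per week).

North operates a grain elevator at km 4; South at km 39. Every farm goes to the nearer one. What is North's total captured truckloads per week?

The indifferent point is the midpoint (4+39)/2 = 21.5; farms left of it (closer to North at 4) go to North, those right go to South.
  R at 3 (w=20) → North
  P at 24 (w=90) → South
  V at 26 (w=5) → South
  W at 29 (w=40) → South
  S at 33 (w=100) → South
  Q at 36 (w=3) → South
  T at 39 (w=150) → South
  U at 50 (w=7) → South
North captures 20; South captures 395.

20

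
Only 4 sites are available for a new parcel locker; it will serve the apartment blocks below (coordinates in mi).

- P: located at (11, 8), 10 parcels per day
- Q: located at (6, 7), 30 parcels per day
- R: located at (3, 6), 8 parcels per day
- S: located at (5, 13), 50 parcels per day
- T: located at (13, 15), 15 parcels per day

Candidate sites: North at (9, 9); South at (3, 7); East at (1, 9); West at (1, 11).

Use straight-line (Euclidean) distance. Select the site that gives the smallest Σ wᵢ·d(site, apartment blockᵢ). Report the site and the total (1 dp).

North, total 575.2 mi

Total weighted distance at each candidate:
  North (9, 9): total = 575.2
  South (3, 7): total = 686.9
  East (1, 9): total = 775.0
  West (1, 11): total = 752.9
Minimum is at North with total 575.2 mi.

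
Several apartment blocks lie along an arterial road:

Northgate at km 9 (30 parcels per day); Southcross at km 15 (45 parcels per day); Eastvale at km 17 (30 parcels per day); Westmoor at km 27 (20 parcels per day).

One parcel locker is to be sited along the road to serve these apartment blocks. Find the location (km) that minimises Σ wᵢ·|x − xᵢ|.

For a sum of weighted absolute distances on a line, the optimum is the weighted median (not the mean). Total weight W = 125; half-weight = 62.5.
Sort by position and accumulate weight:
  km 9 (Northgate, w=30) → cum 30
  km 15 (Southcross, w=45) → cum 75  ≥ 62.5 → median here
  km 17 (Eastvale, w=30) → cum 105
  km 27 (Westmoor, w=20) → cum 125
Optimal location: km 15.

x = 15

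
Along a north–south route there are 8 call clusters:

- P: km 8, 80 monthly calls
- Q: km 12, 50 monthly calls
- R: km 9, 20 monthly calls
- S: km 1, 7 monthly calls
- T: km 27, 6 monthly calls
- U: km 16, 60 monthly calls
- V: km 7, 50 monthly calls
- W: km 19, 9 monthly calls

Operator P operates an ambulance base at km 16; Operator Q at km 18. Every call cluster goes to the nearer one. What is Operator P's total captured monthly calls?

267

The indifferent point is the midpoint (16+18)/2 = 17; call clusters left of it (closer to Operator P at 16) go to Operator P, those right go to Operator Q.
  S at 1 (w=7) → Operator P
  V at 7 (w=50) → Operator P
  P at 8 (w=80) → Operator P
  R at 9 (w=20) → Operator P
  Q at 12 (w=50) → Operator P
  U at 16 (w=60) → Operator P
  W at 19 (w=9) → Operator Q
  T at 27 (w=6) → Operator Q
Operator P captures 267; Operator Q captures 15.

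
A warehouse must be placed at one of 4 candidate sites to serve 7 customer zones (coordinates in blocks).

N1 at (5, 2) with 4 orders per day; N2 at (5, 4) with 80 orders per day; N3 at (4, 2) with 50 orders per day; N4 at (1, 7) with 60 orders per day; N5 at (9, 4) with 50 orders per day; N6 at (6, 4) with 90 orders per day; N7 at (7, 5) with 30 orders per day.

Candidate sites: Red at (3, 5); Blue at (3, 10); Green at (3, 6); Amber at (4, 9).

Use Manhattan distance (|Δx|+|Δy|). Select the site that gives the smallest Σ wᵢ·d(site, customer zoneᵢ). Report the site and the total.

Total weighted distance at each candidate:
  Red (3, 5): total = 1530
  Blue (3, 10): total = 3110
  Green (3, 6): total = 1774
  Amber (4, 9): total = 2502
Minimum is at Red with total 1530 blocks.

Red, total 1530 blocks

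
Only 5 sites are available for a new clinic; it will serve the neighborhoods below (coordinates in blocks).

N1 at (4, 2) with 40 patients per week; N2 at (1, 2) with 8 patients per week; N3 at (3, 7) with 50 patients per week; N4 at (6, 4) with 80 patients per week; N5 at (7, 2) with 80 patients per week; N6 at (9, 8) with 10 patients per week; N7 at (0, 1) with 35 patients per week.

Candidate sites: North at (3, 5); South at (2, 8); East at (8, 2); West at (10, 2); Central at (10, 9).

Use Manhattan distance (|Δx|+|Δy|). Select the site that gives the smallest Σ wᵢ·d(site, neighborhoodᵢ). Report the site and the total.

East, total 1501 blocks

Total weighted distance at each candidate:
  North (3, 5): total = 1515
  South (2, 8): total = 2381
  East (8, 2): total = 1501
  West (10, 2): total = 2087
  Central (10, 9): total = 3268
Minimum is at East with total 1501 blocks.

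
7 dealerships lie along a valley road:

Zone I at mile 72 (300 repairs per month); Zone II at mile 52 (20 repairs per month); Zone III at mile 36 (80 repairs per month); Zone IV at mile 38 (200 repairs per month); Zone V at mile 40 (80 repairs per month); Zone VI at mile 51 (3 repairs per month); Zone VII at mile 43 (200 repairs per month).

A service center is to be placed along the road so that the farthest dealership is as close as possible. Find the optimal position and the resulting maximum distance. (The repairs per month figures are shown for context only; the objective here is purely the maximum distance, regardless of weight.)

The 1-center on a line is the midpoint of the two extreme points: leftmost at 36, rightmost at 72.
Optimal location = (36 + 72)/2 = 54; maximum distance = (72 − 36)/2 = 18.

location 54, max distance 18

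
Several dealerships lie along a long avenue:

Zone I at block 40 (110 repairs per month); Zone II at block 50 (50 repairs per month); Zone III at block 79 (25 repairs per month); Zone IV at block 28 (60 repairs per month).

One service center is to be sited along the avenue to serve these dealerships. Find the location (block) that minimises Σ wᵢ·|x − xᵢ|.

For a sum of weighted absolute distances on a line, the optimum is the weighted median (not the mean). Total weight W = 245; half-weight = 122.5.
Sort by position and accumulate weight:
  block 28 (Zone IV, w=60) → cum 60
  block 40 (Zone I, w=110) → cum 170  ≥ 122.5 → median here
  block 50 (Zone II, w=50) → cum 220
  block 79 (Zone III, w=25) → cum 245
Optimal location: block 40.

x = 40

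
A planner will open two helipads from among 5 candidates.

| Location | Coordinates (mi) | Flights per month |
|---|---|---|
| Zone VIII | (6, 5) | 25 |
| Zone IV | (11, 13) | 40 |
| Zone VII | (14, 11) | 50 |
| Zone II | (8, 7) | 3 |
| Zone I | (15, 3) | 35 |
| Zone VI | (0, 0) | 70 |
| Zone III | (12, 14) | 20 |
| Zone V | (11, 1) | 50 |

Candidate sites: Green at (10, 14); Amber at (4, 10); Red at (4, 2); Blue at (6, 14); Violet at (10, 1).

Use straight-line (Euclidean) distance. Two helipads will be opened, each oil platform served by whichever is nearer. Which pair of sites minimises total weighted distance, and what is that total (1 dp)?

{Green, Violet}, total 1448.9

Evaluate every pair (each demand assigned to the nearer of the two):
  {Green, Violet}: total = 1448.9
  {Green, Red}: total = 1509.1
  {Blue, Violet}: total = 1853.5
  {Red, Blue}: total = 1913.7
  {Red, Violet}: total = 1943.9
  {Amber, Violet}: total = 2077.6
  {Amber, Red}: total = 2144.3
  {Green, Amber}: total = 2243.1
  {Amber, Blue}: total = 2681.1
  {Green, Blue}: total = 2734.4
Best pair: {Green, Violet} with total 1448.9.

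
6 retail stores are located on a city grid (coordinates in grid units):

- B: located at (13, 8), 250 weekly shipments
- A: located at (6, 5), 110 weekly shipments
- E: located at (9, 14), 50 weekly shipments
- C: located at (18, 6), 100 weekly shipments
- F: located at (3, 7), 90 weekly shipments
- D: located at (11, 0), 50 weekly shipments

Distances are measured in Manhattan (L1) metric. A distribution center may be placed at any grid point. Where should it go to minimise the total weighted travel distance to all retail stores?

Manhattan distance separates: Σwᵢ(|x−xᵢ|+|y−yᵢ|) = Σwᵢ|x−xᵢ| + Σwᵢ|y−yᵢ|, so x and y are optimised independently as 1-D weighted medians.
Total weight W = 650; half = 325.
x-coordinate, sorted with cumulative weight:
  x=3 (F, w=90) cum 90
  x=6 (A, w=110) cum 200
  x=9 (E, w=50) cum 250
  x=11 (D, w=50) cum 300
  x=13 (B, w=250) cum 550  ← median
  x=18 (C, w=100) cum 650
⇒ x* = 13
y-coordinate, sorted with cumulative weight:
  y=0 (D, w=50) cum 50
  y=5 (A, w=110) cum 160
  y=6 (C, w=100) cum 260
  y=7 (F, w=90) cum 350  ← median
  y=8 (B, w=250) cum 600
  y=14 (E, w=50) cum 650
⇒ y* = 7

(13, 7)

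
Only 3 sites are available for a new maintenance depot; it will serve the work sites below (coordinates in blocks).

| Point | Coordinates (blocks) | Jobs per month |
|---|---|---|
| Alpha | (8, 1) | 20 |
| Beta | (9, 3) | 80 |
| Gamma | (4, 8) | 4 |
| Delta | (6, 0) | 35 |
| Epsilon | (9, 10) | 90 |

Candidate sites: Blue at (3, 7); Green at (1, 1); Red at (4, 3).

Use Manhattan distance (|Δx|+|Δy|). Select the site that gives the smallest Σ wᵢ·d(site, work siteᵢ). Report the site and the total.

Total weighted distance at each candidate:
  Blue (3, 7): total = 2188
  Green (1, 1): total = 2720
  Red (4, 3): total = 1795
Minimum is at Red with total 1795 blocks.

Red, total 1795 blocks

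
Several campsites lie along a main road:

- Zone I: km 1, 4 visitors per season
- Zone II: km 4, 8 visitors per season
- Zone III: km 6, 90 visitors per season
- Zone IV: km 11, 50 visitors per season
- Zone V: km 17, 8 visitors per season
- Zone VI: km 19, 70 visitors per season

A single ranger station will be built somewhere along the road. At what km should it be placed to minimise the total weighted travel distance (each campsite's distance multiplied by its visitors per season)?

For a sum of weighted absolute distances on a line, the optimum is the weighted median (not the mean). Total weight W = 230; half-weight = 115.
Sort by position and accumulate weight:
  km 1 (Zone I, w=4) → cum 4
  km 4 (Zone II, w=8) → cum 12
  km 6 (Zone III, w=90) → cum 102
  km 11 (Zone IV, w=50) → cum 152  ≥ 115 → median here
  km 17 (Zone V, w=8) → cum 160
  km 19 (Zone VI, w=70) → cum 230
Optimal location: km 11.

x = 11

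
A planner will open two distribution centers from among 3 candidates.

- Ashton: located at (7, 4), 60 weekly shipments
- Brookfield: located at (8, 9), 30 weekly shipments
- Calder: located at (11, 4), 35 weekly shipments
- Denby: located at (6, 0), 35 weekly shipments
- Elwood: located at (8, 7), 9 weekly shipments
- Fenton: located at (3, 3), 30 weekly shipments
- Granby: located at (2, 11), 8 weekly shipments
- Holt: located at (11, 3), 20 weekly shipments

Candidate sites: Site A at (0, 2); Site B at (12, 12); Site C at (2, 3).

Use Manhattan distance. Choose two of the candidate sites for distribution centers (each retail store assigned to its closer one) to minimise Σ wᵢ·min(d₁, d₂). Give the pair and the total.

Evaluate every pair (each demand assigned to the nearer of the two):
  {Site B, Site C}: total = 1485
  {Site A, Site C}: total = 1679
  {Site A, Site B}: total = 1834
Best pair: {Site B, Site C} with total 1485.

{Site B, Site C}, total 1485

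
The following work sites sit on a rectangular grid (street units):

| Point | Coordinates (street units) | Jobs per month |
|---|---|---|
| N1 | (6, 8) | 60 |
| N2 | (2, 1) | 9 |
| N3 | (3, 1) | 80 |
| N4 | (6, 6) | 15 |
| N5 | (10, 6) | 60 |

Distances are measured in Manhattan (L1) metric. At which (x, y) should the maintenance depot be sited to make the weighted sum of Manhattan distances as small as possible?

Manhattan distance separates: Σwᵢ(|x−xᵢ|+|y−yᵢ|) = Σwᵢ|x−xᵢ| + Σwᵢ|y−yᵢ|, so x and y are optimised independently as 1-D weighted medians.
Total weight W = 224; half = 112.
x-coordinate, sorted with cumulative weight:
  x=2 (N2, w=9) cum 9
  x=3 (N3, w=80) cum 89
  x=6 (N1, w=60) cum 149  ← median
  x=6 (N4, w=15) cum 164
  x=10 (N5, w=60) cum 224
⇒ x* = 6
y-coordinate, sorted with cumulative weight:
  y=1 (N2, w=9) cum 9
  y=1 (N3, w=80) cum 89
  y=6 (N4, w=15) cum 104
  y=6 (N5, w=60) cum 164  ← median
  y=8 (N1, w=60) cum 224
⇒ y* = 6

(6, 6)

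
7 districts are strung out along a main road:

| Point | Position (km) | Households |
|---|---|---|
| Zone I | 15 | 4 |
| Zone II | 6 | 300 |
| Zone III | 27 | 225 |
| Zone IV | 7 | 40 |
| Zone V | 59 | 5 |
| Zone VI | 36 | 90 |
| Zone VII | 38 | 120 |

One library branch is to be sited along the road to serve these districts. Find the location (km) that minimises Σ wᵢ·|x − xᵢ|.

For a sum of weighted absolute distances on a line, the optimum is the weighted median (not the mean). Total weight W = 784; half-weight = 392.
Sort by position and accumulate weight:
  km 6 (Zone II, w=300) → cum 300
  km 7 (Zone IV, w=40) → cum 340
  km 15 (Zone I, w=4) → cum 344
  km 27 (Zone III, w=225) → cum 569  ≥ 392 → median here
  km 36 (Zone VI, w=90) → cum 659
  km 38 (Zone VII, w=120) → cum 779
  km 59 (Zone V, w=5) → cum 784
Optimal location: km 27.

x = 27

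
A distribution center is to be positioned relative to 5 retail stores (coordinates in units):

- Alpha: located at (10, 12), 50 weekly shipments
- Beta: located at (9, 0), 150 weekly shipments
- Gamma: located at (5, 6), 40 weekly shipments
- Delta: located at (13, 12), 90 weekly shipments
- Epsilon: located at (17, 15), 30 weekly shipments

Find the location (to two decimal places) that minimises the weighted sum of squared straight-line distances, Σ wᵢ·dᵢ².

The minimiser of Σwᵢ‖p−pᵢ‖² is the weighted centroid p* = (Σwᵢpᵢ)/(Σwᵢ).
Σwᵢ = 360.
Σwᵢxᵢ = 50·10 + 150·9 + 40·5 + 90·13 + 30·17 = 3730.
Σwᵢyᵢ = 50·12 + 150·0 + 40·6 + 90·12 + 30·15 = 2370.
x* = 3730/360 = 10.36, y* = 2370/360 = 6.58.

(10.36, 6.58)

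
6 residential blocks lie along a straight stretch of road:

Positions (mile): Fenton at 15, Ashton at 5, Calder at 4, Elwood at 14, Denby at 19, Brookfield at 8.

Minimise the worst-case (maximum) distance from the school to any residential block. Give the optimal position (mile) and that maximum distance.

location 11.5, max distance 7.5

The 1-center on a line is the midpoint of the two extreme points: leftmost at 4, rightmost at 19.
Optimal location = (4 + 19)/2 = 11.5; maximum distance = (19 − 4)/2 = 7.5.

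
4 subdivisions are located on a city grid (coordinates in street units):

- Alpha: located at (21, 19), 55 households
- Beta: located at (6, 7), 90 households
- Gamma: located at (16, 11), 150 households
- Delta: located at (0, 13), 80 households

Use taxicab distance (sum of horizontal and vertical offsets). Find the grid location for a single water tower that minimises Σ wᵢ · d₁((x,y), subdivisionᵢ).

Manhattan distance separates: Σwᵢ(|x−xᵢ|+|y−yᵢ|) = Σwᵢ|x−xᵢ| + Σwᵢ|y−yᵢ|, so x and y are optimised independently as 1-D weighted medians.
Total weight W = 375; half = 187.5.
x-coordinate, sorted with cumulative weight:
  x=0 (Delta, w=80) cum 80
  x=6 (Beta, w=90) cum 170
  x=16 (Gamma, w=150) cum 320  ← median
  x=21 (Alpha, w=55) cum 375
⇒ x* = 16
y-coordinate, sorted with cumulative weight:
  y=7 (Beta, w=90) cum 90
  y=11 (Gamma, w=150) cum 240  ← median
  y=13 (Delta, w=80) cum 320
  y=19 (Alpha, w=55) cum 375
⇒ y* = 11

(16, 11)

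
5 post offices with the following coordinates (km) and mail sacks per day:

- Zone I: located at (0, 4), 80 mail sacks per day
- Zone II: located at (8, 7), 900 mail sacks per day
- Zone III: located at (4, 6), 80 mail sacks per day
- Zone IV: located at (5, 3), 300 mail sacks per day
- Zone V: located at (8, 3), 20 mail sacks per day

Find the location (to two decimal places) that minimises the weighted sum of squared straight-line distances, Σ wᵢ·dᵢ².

(6.65, 5.84)

The minimiser of Σwᵢ‖p−pᵢ‖² is the weighted centroid p* = (Σwᵢpᵢ)/(Σwᵢ).
Σwᵢ = 1380.
Σwᵢxᵢ = 80·0 + 900·8 + 80·4 + 300·5 + 20·8 = 9180.
Σwᵢyᵢ = 80·4 + 900·7 + 80·6 + 300·3 + 20·3 = 8060.
x* = 9180/1380 = 6.65, y* = 8060/1380 = 5.84.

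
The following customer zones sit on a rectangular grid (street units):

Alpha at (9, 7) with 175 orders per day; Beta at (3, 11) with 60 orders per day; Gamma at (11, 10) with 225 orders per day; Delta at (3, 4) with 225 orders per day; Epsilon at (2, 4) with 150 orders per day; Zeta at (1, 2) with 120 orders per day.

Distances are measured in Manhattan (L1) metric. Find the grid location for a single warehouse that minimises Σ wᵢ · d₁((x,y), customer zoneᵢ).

(3, 4)

Manhattan distance separates: Σwᵢ(|x−xᵢ|+|y−yᵢ|) = Σwᵢ|x−xᵢ| + Σwᵢ|y−yᵢ|, so x and y are optimised independently as 1-D weighted medians.
Total weight W = 955; half = 477.5.
x-coordinate, sorted with cumulative weight:
  x=1 (Zeta, w=120) cum 120
  x=2 (Epsilon, w=150) cum 270
  x=3 (Beta, w=60) cum 330
  x=3 (Delta, w=225) cum 555  ← median
  x=9 (Alpha, w=175) cum 730
  x=11 (Gamma, w=225) cum 955
⇒ x* = 3
y-coordinate, sorted with cumulative weight:
  y=2 (Zeta, w=120) cum 120
  y=4 (Delta, w=225) cum 345
  y=4 (Epsilon, w=150) cum 495  ← median
  y=7 (Alpha, w=175) cum 670
  y=10 (Gamma, w=225) cum 895
  y=11 (Beta, w=60) cum 955
⇒ y* = 4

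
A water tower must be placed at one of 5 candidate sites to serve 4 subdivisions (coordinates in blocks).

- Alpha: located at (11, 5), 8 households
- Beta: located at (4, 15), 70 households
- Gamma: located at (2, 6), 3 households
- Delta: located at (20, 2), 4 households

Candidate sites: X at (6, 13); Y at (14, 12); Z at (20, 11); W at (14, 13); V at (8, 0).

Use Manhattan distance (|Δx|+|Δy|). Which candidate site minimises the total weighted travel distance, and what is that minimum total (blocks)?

X, total 517 blocks

Total weighted distance at each candidate:
  X (6, 13): total = 517
  Y (14, 12): total = 1108
  Z (20, 11): total = 1625
  W (14, 13): total = 1053
  V (8, 0): total = 1486
Minimum is at X with total 517 blocks.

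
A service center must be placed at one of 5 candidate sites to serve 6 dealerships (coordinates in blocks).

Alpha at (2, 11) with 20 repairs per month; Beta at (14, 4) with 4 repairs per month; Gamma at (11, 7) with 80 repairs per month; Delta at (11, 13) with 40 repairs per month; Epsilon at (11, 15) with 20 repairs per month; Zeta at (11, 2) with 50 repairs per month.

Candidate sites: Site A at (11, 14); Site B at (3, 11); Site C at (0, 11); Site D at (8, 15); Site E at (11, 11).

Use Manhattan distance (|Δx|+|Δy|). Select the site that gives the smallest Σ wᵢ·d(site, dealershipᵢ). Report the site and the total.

Site E, total 1150 blocks

Total weighted distance at each candidate:
  Site A (11, 14): total = 1512
  Site B (3, 11): total = 2542
  Site C (0, 11): total = 3144
  Site D (8, 15): total = 2208
  Site E (11, 11): total = 1150
Minimum is at Site E with total 1150 blocks.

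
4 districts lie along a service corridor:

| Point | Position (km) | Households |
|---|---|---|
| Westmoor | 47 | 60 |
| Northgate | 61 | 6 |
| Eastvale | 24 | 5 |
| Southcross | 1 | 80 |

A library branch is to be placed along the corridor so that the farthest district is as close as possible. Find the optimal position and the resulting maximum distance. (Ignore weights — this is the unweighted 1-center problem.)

location 31, max distance 30

The 1-center on a line is the midpoint of the two extreme points: leftmost at 1, rightmost at 61.
Optimal location = (1 + 61)/2 = 31; maximum distance = (61 − 1)/2 = 30.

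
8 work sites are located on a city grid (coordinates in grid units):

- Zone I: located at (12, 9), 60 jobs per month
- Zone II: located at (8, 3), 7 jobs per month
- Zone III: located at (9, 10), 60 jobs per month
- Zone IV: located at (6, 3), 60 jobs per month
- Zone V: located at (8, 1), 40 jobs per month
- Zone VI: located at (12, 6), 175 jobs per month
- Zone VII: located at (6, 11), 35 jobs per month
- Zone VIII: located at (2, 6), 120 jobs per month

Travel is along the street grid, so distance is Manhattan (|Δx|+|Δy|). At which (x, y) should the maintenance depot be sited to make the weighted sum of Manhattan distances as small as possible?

(9, 6)

Manhattan distance separates: Σwᵢ(|x−xᵢ|+|y−yᵢ|) = Σwᵢ|x−xᵢ| + Σwᵢ|y−yᵢ|, so x and y are optimised independently as 1-D weighted medians.
Total weight W = 557; half = 278.5.
x-coordinate, sorted with cumulative weight:
  x=2 (Zone VIII, w=120) cum 120
  x=6 (Zone IV, w=60) cum 180
  x=6 (Zone VII, w=35) cum 215
  x=8 (Zone II, w=7) cum 222
  x=8 (Zone V, w=40) cum 262
  x=9 (Zone III, w=60) cum 322  ← median
  x=12 (Zone I, w=60) cum 382
  x=12 (Zone VI, w=175) cum 557
⇒ x* = 9
y-coordinate, sorted with cumulative weight:
  y=1 (Zone V, w=40) cum 40
  y=3 (Zone II, w=7) cum 47
  y=3 (Zone IV, w=60) cum 107
  y=6 (Zone VI, w=175) cum 282  ← median
  y=6 (Zone VIII, w=120) cum 402
  y=9 (Zone I, w=60) cum 462
  y=10 (Zone III, w=60) cum 522
  y=11 (Zone VII, w=35) cum 557
⇒ y* = 6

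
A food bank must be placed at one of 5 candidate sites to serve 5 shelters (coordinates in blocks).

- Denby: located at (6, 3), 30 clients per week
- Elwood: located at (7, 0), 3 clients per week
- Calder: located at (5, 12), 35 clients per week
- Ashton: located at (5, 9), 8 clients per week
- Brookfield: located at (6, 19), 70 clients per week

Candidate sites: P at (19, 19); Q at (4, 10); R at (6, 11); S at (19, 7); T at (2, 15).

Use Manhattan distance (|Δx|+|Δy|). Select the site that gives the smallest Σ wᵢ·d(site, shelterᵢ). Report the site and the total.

Total weighted distance at each candidate:
  P (19, 19): total = 2800
  Q (4, 10): total = 1200
  R (6, 11): total = 930
  S (19, 7): total = 3110
  T (2, 15): total = 1382
Minimum is at R with total 930 blocks.

R, total 930 blocks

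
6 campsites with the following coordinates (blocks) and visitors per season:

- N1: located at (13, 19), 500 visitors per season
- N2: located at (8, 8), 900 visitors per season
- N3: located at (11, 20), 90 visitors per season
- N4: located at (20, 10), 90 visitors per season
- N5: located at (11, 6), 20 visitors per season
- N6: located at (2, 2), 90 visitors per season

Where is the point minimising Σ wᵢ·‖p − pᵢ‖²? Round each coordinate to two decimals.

(9.99, 11.66)

The minimiser of Σwᵢ‖p−pᵢ‖² is the weighted centroid p* = (Σwᵢpᵢ)/(Σwᵢ).
Σwᵢ = 1690.
Σwᵢxᵢ = 500·13 + 900·8 + 90·11 + 90·20 + 20·11 + 90·2 = 16890.
Σwᵢyᵢ = 500·19 + 900·8 + 90·20 + 90·10 + 20·6 + 90·2 = 19700.
x* = 16890/1690 = 9.99, y* = 19700/1690 = 11.66.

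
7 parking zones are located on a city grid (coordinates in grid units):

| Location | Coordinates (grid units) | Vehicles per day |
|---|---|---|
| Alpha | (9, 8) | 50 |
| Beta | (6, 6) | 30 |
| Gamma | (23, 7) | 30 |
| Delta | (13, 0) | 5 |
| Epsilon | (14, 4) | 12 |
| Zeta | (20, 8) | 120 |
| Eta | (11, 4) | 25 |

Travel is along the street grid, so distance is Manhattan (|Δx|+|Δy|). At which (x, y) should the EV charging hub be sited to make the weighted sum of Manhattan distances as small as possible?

Manhattan distance separates: Σwᵢ(|x−xᵢ|+|y−yᵢ|) = Σwᵢ|x−xᵢ| + Σwᵢ|y−yᵢ|, so x and y are optimised independently as 1-D weighted medians.
Total weight W = 272; half = 136.
x-coordinate, sorted with cumulative weight:
  x=6 (Beta, w=30) cum 30
  x=9 (Alpha, w=50) cum 80
  x=11 (Eta, w=25) cum 105
  x=13 (Delta, w=5) cum 110
  x=14 (Epsilon, w=12) cum 122
  x=20 (Zeta, w=120) cum 242  ← median
  x=23 (Gamma, w=30) cum 272
⇒ x* = 20
y-coordinate, sorted with cumulative weight:
  y=0 (Delta, w=5) cum 5
  y=4 (Epsilon, w=12) cum 17
  y=4 (Eta, w=25) cum 42
  y=6 (Beta, w=30) cum 72
  y=7 (Gamma, w=30) cum 102
  y=8 (Alpha, w=50) cum 152  ← median
  y=8 (Zeta, w=120) cum 272
⇒ y* = 8

(20, 8)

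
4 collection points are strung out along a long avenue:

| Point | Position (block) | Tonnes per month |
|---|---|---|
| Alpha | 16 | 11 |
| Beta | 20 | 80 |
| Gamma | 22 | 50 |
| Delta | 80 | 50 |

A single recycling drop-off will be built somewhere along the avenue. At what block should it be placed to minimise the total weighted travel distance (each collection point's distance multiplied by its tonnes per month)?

For a sum of weighted absolute distances on a line, the optimum is the weighted median (not the mean). Total weight W = 191; half-weight = 95.5.
Sort by position and accumulate weight:
  block 16 (Alpha, w=11) → cum 11
  block 20 (Beta, w=80) → cum 91
  block 22 (Gamma, w=50) → cum 141  ≥ 95.5 → median here
  block 80 (Delta, w=50) → cum 191
Optimal location: block 22.

x = 22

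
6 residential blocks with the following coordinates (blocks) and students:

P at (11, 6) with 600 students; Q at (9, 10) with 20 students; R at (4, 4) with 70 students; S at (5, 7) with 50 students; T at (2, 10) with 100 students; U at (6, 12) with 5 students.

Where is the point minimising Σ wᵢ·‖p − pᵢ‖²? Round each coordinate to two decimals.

The minimiser of Σwᵢ‖p−pᵢ‖² is the weighted centroid p* = (Σwᵢpᵢ)/(Σwᵢ).
Σwᵢ = 845.
Σwᵢxᵢ = 600·11 + 20·9 + 70·4 + 50·5 + 100·2 + 5·6 = 7540.
Σwᵢyᵢ = 600·6 + 20·10 + 70·4 + 50·7 + 100·10 + 5·12 = 5490.
x* = 7540/845 = 8.92, y* = 5490/845 = 6.50.

(8.92, 6.50)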